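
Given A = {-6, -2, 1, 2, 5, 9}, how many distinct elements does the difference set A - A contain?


A - A = {a - a' : a, a' ∈ A}; |A| = 6.
Bounds: 2|A|-1 ≤ |A - A| ≤ |A|² - |A| + 1, i.e. 11 ≤ |A - A| ≤ 31.
Note: 0 ∈ A - A always (from a - a). The set is symmetric: if d ∈ A - A then -d ∈ A - A.
Enumerate nonzero differences d = a - a' with a > a' (then include -d):
Positive differences: {1, 3, 4, 7, 8, 11, 15}
Full difference set: {0} ∪ (positive diffs) ∪ (negative diffs).
|A - A| = 1 + 2·7 = 15 (matches direct enumeration: 15).

|A - A| = 15


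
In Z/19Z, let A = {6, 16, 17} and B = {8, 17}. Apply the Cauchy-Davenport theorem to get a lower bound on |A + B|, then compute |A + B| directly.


Cauchy-Davenport: |A + B| ≥ min(p, |A| + |B| - 1) for A, B nonempty in Z/pZ.
|A| = 3, |B| = 2, p = 19.
CD lower bound = min(19, 3 + 2 - 1) = min(19, 4) = 4.
Compute A + B mod 19 directly:
a = 6: 6+8=14, 6+17=4
a = 16: 16+8=5, 16+17=14
a = 17: 17+8=6, 17+17=15
A + B = {4, 5, 6, 14, 15}, so |A + B| = 5.
Verify: 5 ≥ 4? Yes ✓.

CD lower bound = 4, actual |A + B| = 5.


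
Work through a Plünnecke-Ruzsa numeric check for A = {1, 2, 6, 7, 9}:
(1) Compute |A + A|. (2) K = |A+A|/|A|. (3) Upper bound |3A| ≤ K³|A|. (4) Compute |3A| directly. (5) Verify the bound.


|A| = 5.
Step 1: Compute A + A by enumerating all 25 pairs.
A + A = {2, 3, 4, 7, 8, 9, 10, 11, 12, 13, 14, 15, 16, 18}, so |A + A| = 14.
Step 2: Doubling constant K = |A + A|/|A| = 14/5 = 14/5 ≈ 2.8000.
Step 3: Plünnecke-Ruzsa gives |3A| ≤ K³·|A| = (2.8000)³ · 5 ≈ 109.7600.
Step 4: Compute 3A = A + A + A directly by enumerating all triples (a,b,c) ∈ A³; |3A| = 23.
Step 5: Check 23 ≤ 109.7600? Yes ✓.

K = 14/5, Plünnecke-Ruzsa bound K³|A| ≈ 109.7600, |3A| = 23, inequality holds.


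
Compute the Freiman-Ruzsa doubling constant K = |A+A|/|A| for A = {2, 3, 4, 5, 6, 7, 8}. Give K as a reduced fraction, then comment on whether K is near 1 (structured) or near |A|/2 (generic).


|A| = 7.
Compute A + A by enumerating all 49 pairs.
A + A = {4, 5, 6, 7, 8, 9, 10, 11, 12, 13, 14, 15, 16}, so |A + A| = 13.
K = |A + A| / |A| = 13/7 (already in lowest terms) ≈ 1.8571.
Reference: AP of size 7 gives K = 13/7 ≈ 1.8571; a fully generic set of size 7 gives K ≈ 4.0000.

|A| = 7, |A + A| = 13, K = 13/7.


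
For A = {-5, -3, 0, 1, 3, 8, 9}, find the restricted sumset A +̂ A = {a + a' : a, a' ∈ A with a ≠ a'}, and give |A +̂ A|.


Restricted sumset: A +̂ A = {a + a' : a ∈ A, a' ∈ A, a ≠ a'}.
Equivalently, take A + A and drop any sum 2a that is achievable ONLY as a + a for a ∈ A (i.e. sums representable only with equal summands).
Enumerate pairs (a, a') with a < a' (symmetric, so each unordered pair gives one sum; this covers all a ≠ a'):
  -5 + -3 = -8
  -5 + 0 = -5
  -5 + 1 = -4
  -5 + 3 = -2
  -5 + 8 = 3
  -5 + 9 = 4
  -3 + 0 = -3
  -3 + 1 = -2
  -3 + 3 = 0
  -3 + 8 = 5
  -3 + 9 = 6
  0 + 1 = 1
  0 + 3 = 3
  0 + 8 = 8
  0 + 9 = 9
  1 + 3 = 4
  1 + 8 = 9
  1 + 9 = 10
  3 + 8 = 11
  3 + 9 = 12
  8 + 9 = 17
Collected distinct sums: {-8, -5, -4, -3, -2, 0, 1, 3, 4, 5, 6, 8, 9, 10, 11, 12, 17}
|A +̂ A| = 17
(Reference bound: |A +̂ A| ≥ 2|A| - 3 for |A| ≥ 2, with |A| = 7 giving ≥ 11.)

|A +̂ A| = 17


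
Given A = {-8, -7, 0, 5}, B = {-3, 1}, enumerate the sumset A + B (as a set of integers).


A + B = {a + b : a ∈ A, b ∈ B}.
Enumerate all |A|·|B| = 4·2 = 8 pairs (a, b) and collect distinct sums.
a = -8: -8+-3=-11, -8+1=-7
a = -7: -7+-3=-10, -7+1=-6
a = 0: 0+-3=-3, 0+1=1
a = 5: 5+-3=2, 5+1=6
Collecting distinct sums: A + B = {-11, -10, -7, -6, -3, 1, 2, 6}
|A + B| = 8

A + B = {-11, -10, -7, -6, -3, 1, 2, 6}


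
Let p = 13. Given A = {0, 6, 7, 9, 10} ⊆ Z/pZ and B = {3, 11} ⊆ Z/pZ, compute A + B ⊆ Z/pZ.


Work in Z/13Z: reduce every sum a + b modulo 13.
Enumerate all 10 pairs:
a = 0: 0+3=3, 0+11=11
a = 6: 6+3=9, 6+11=4
a = 7: 7+3=10, 7+11=5
a = 9: 9+3=12, 9+11=7
a = 10: 10+3=0, 10+11=8
Distinct residues collected: {0, 3, 4, 5, 7, 8, 9, 10, 11, 12}
|A + B| = 10 (out of 13 total residues).

A + B = {0, 3, 4, 5, 7, 8, 9, 10, 11, 12}


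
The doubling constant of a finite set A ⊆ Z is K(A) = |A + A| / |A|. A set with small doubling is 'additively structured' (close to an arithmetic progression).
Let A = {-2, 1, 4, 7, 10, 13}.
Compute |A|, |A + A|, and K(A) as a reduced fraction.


|A| = 6.
Compute A + A by enumerating all 36 pairs.
A + A = {-4, -1, 2, 5, 8, 11, 14, 17, 20, 23, 26}, so |A + A| = 11.
K = |A + A| / |A| = 11/6 (already in lowest terms) ≈ 1.8333.
Reference: AP of size 6 gives K = 11/6 ≈ 1.8333; a fully generic set of size 6 gives K ≈ 3.5000.

|A| = 6, |A + A| = 11, K = 11/6.


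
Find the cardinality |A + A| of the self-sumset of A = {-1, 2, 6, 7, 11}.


A + A = {a + a' : a, a' ∈ A}; |A| = 5.
General bounds: 2|A| - 1 ≤ |A + A| ≤ |A|(|A|+1)/2, i.e. 9 ≤ |A + A| ≤ 15.
Lower bound 2|A|-1 is attained iff A is an arithmetic progression.
Enumerate sums a + a' for a ≤ a' (symmetric, so this suffices):
a = -1: -1+-1=-2, -1+2=1, -1+6=5, -1+7=6, -1+11=10
a = 2: 2+2=4, 2+6=8, 2+7=9, 2+11=13
a = 6: 6+6=12, 6+7=13, 6+11=17
a = 7: 7+7=14, 7+11=18
a = 11: 11+11=22
Distinct sums: {-2, 1, 4, 5, 6, 8, 9, 10, 12, 13, 14, 17, 18, 22}
|A + A| = 14

|A + A| = 14


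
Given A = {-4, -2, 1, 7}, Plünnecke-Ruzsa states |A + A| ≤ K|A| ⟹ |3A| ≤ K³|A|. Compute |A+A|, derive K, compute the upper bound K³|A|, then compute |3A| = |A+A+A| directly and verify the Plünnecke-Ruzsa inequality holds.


|A| = 4.
Step 1: Compute A + A by enumerating all 16 pairs.
A + A = {-8, -6, -4, -3, -1, 2, 3, 5, 8, 14}, so |A + A| = 10.
Step 2: Doubling constant K = |A + A|/|A| = 10/4 = 10/4 ≈ 2.5000.
Step 3: Plünnecke-Ruzsa gives |3A| ≤ K³·|A| = (2.5000)³ · 4 ≈ 62.5000.
Step 4: Compute 3A = A + A + A directly by enumerating all triples (a,b,c) ∈ A³; |3A| = 19.
Step 5: Check 19 ≤ 62.5000? Yes ✓.

K = 10/4, Plünnecke-Ruzsa bound K³|A| ≈ 62.5000, |3A| = 19, inequality holds.


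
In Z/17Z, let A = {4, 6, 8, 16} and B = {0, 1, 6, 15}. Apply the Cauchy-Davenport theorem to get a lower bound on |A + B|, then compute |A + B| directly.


Cauchy-Davenport: |A + B| ≥ min(p, |A| + |B| - 1) for A, B nonempty in Z/pZ.
|A| = 4, |B| = 4, p = 17.
CD lower bound = min(17, 4 + 4 - 1) = min(17, 7) = 7.
Compute A + B mod 17 directly:
a = 4: 4+0=4, 4+1=5, 4+6=10, 4+15=2
a = 6: 6+0=6, 6+1=7, 6+6=12, 6+15=4
a = 8: 8+0=8, 8+1=9, 8+6=14, 8+15=6
a = 16: 16+0=16, 16+1=0, 16+6=5, 16+15=14
A + B = {0, 2, 4, 5, 6, 7, 8, 9, 10, 12, 14, 16}, so |A + B| = 12.
Verify: 12 ≥ 7? Yes ✓.

CD lower bound = 7, actual |A + B| = 12.


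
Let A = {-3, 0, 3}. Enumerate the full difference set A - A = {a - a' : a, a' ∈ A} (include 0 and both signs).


A - A = {a - a' : a, a' ∈ A}.
Compute a - a' for each ordered pair (a, a'):
a = -3: -3--3=0, -3-0=-3, -3-3=-6
a = 0: 0--3=3, 0-0=0, 0-3=-3
a = 3: 3--3=6, 3-0=3, 3-3=0
Collecting distinct values (and noting 0 appears from a-a):
A - A = {-6, -3, 0, 3, 6}
|A - A| = 5

A - A = {-6, -3, 0, 3, 6}


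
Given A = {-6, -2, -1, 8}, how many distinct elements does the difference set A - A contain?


A - A = {a - a' : a, a' ∈ A}; |A| = 4.
Bounds: 2|A|-1 ≤ |A - A| ≤ |A|² - |A| + 1, i.e. 7 ≤ |A - A| ≤ 13.
Note: 0 ∈ A - A always (from a - a). The set is symmetric: if d ∈ A - A then -d ∈ A - A.
Enumerate nonzero differences d = a - a' with a > a' (then include -d):
Positive differences: {1, 4, 5, 9, 10, 14}
Full difference set: {0} ∪ (positive diffs) ∪ (negative diffs).
|A - A| = 1 + 2·6 = 13 (matches direct enumeration: 13).

|A - A| = 13


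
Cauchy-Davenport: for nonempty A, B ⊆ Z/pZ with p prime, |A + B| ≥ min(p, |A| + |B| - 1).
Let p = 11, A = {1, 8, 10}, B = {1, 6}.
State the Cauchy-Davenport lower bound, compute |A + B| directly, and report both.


Cauchy-Davenport: |A + B| ≥ min(p, |A| + |B| - 1) for A, B nonempty in Z/pZ.
|A| = 3, |B| = 2, p = 11.
CD lower bound = min(11, 3 + 2 - 1) = min(11, 4) = 4.
Compute A + B mod 11 directly:
a = 1: 1+1=2, 1+6=7
a = 8: 8+1=9, 8+6=3
a = 10: 10+1=0, 10+6=5
A + B = {0, 2, 3, 5, 7, 9}, so |A + B| = 6.
Verify: 6 ≥ 4? Yes ✓.

CD lower bound = 4, actual |A + B| = 6.


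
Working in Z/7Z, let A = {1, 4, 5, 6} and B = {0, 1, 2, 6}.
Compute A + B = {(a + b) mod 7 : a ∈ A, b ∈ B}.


Work in Z/7Z: reduce every sum a + b modulo 7.
Enumerate all 16 pairs:
a = 1: 1+0=1, 1+1=2, 1+2=3, 1+6=0
a = 4: 4+0=4, 4+1=5, 4+2=6, 4+6=3
a = 5: 5+0=5, 5+1=6, 5+2=0, 5+6=4
a = 6: 6+0=6, 6+1=0, 6+2=1, 6+6=5
Distinct residues collected: {0, 1, 2, 3, 4, 5, 6}
|A + B| = 7 (out of 7 total residues).

A + B = {0, 1, 2, 3, 4, 5, 6}


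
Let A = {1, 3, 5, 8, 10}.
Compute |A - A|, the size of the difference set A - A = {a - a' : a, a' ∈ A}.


A - A = {a - a' : a, a' ∈ A}; |A| = 5.
Bounds: 2|A|-1 ≤ |A - A| ≤ |A|² - |A| + 1, i.e. 9 ≤ |A - A| ≤ 21.
Note: 0 ∈ A - A always (from a - a). The set is symmetric: if d ∈ A - A then -d ∈ A - A.
Enumerate nonzero differences d = a - a' with a > a' (then include -d):
Positive differences: {2, 3, 4, 5, 7, 9}
Full difference set: {0} ∪ (positive diffs) ∪ (negative diffs).
|A - A| = 1 + 2·6 = 13 (matches direct enumeration: 13).

|A - A| = 13


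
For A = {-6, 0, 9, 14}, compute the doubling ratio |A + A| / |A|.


|A| = 4.
Compute A + A by enumerating all 16 pairs.
A + A = {-12, -6, 0, 3, 8, 9, 14, 18, 23, 28}, so |A + A| = 10.
K = |A + A| / |A| = 10/4 = 5/2 ≈ 2.5000.
Reference: AP of size 4 gives K = 7/4 ≈ 1.7500; a fully generic set of size 4 gives K ≈ 2.5000.

|A| = 4, |A + A| = 10, K = 10/4 = 5/2.


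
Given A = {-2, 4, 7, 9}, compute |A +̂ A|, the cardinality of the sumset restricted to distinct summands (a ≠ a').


Restricted sumset: A +̂ A = {a + a' : a ∈ A, a' ∈ A, a ≠ a'}.
Equivalently, take A + A and drop any sum 2a that is achievable ONLY as a + a for a ∈ A (i.e. sums representable only with equal summands).
Enumerate pairs (a, a') with a < a' (symmetric, so each unordered pair gives one sum; this covers all a ≠ a'):
  -2 + 4 = 2
  -2 + 7 = 5
  -2 + 9 = 7
  4 + 7 = 11
  4 + 9 = 13
  7 + 9 = 16
Collected distinct sums: {2, 5, 7, 11, 13, 16}
|A +̂ A| = 6
(Reference bound: |A +̂ A| ≥ 2|A| - 3 for |A| ≥ 2, with |A| = 4 giving ≥ 5.)

|A +̂ A| = 6


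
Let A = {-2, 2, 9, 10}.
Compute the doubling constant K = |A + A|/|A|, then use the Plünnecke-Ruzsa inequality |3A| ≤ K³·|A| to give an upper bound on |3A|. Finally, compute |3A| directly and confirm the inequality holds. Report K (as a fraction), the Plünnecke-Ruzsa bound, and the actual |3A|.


|A| = 4.
Step 1: Compute A + A by enumerating all 16 pairs.
A + A = {-4, 0, 4, 7, 8, 11, 12, 18, 19, 20}, so |A + A| = 10.
Step 2: Doubling constant K = |A + A|/|A| = 10/4 = 10/4 ≈ 2.5000.
Step 3: Plünnecke-Ruzsa gives |3A| ≤ K³·|A| = (2.5000)³ · 4 ≈ 62.5000.
Step 4: Compute 3A = A + A + A directly by enumerating all triples (a,b,c) ∈ A³; |3A| = 19.
Step 5: Check 19 ≤ 62.5000? Yes ✓.

K = 10/4, Plünnecke-Ruzsa bound K³|A| ≈ 62.5000, |3A| = 19, inequality holds.


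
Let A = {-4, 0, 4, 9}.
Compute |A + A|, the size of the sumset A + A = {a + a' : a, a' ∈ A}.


A + A = {a + a' : a, a' ∈ A}; |A| = 4.
General bounds: 2|A| - 1 ≤ |A + A| ≤ |A|(|A|+1)/2, i.e. 7 ≤ |A + A| ≤ 10.
Lower bound 2|A|-1 is attained iff A is an arithmetic progression.
Enumerate sums a + a' for a ≤ a' (symmetric, so this suffices):
a = -4: -4+-4=-8, -4+0=-4, -4+4=0, -4+9=5
a = 0: 0+0=0, 0+4=4, 0+9=9
a = 4: 4+4=8, 4+9=13
a = 9: 9+9=18
Distinct sums: {-8, -4, 0, 4, 5, 8, 9, 13, 18}
|A + A| = 9

|A + A| = 9


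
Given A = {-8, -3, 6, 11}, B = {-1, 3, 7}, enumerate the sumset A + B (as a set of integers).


A + B = {a + b : a ∈ A, b ∈ B}.
Enumerate all |A|·|B| = 4·3 = 12 pairs (a, b) and collect distinct sums.
a = -8: -8+-1=-9, -8+3=-5, -8+7=-1
a = -3: -3+-1=-4, -3+3=0, -3+7=4
a = 6: 6+-1=5, 6+3=9, 6+7=13
a = 11: 11+-1=10, 11+3=14, 11+7=18
Collecting distinct sums: A + B = {-9, -5, -4, -1, 0, 4, 5, 9, 10, 13, 14, 18}
|A + B| = 12

A + B = {-9, -5, -4, -1, 0, 4, 5, 9, 10, 13, 14, 18}


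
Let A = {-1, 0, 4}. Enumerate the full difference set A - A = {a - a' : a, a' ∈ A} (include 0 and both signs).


A - A = {a - a' : a, a' ∈ A}.
Compute a - a' for each ordered pair (a, a'):
a = -1: -1--1=0, -1-0=-1, -1-4=-5
a = 0: 0--1=1, 0-0=0, 0-4=-4
a = 4: 4--1=5, 4-0=4, 4-4=0
Collecting distinct values (and noting 0 appears from a-a):
A - A = {-5, -4, -1, 0, 1, 4, 5}
|A - A| = 7

A - A = {-5, -4, -1, 0, 1, 4, 5}


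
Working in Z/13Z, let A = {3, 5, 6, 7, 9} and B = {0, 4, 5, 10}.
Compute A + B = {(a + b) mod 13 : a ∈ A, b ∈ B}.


Work in Z/13Z: reduce every sum a + b modulo 13.
Enumerate all 20 pairs:
a = 3: 3+0=3, 3+4=7, 3+5=8, 3+10=0
a = 5: 5+0=5, 5+4=9, 5+5=10, 5+10=2
a = 6: 6+0=6, 6+4=10, 6+5=11, 6+10=3
a = 7: 7+0=7, 7+4=11, 7+5=12, 7+10=4
a = 9: 9+0=9, 9+4=0, 9+5=1, 9+10=6
Distinct residues collected: {0, 1, 2, 3, 4, 5, 6, 7, 8, 9, 10, 11, 12}
|A + B| = 13 (out of 13 total residues).

A + B = {0, 1, 2, 3, 4, 5, 6, 7, 8, 9, 10, 11, 12}


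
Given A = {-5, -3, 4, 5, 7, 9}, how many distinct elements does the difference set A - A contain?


A - A = {a - a' : a, a' ∈ A}; |A| = 6.
Bounds: 2|A|-1 ≤ |A - A| ≤ |A|² - |A| + 1, i.e. 11 ≤ |A - A| ≤ 31.
Note: 0 ∈ A - A always (from a - a). The set is symmetric: if d ∈ A - A then -d ∈ A - A.
Enumerate nonzero differences d = a - a' with a > a' (then include -d):
Positive differences: {1, 2, 3, 4, 5, 7, 8, 9, 10, 12, 14}
Full difference set: {0} ∪ (positive diffs) ∪ (negative diffs).
|A - A| = 1 + 2·11 = 23 (matches direct enumeration: 23).

|A - A| = 23


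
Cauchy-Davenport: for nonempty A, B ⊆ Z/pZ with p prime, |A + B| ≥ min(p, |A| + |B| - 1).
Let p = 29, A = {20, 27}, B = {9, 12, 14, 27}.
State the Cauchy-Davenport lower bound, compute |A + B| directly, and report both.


Cauchy-Davenport: |A + B| ≥ min(p, |A| + |B| - 1) for A, B nonempty in Z/pZ.
|A| = 2, |B| = 4, p = 29.
CD lower bound = min(29, 2 + 4 - 1) = min(29, 5) = 5.
Compute A + B mod 29 directly:
a = 20: 20+9=0, 20+12=3, 20+14=5, 20+27=18
a = 27: 27+9=7, 27+12=10, 27+14=12, 27+27=25
A + B = {0, 3, 5, 7, 10, 12, 18, 25}, so |A + B| = 8.
Verify: 8 ≥ 5? Yes ✓.

CD lower bound = 5, actual |A + B| = 8.


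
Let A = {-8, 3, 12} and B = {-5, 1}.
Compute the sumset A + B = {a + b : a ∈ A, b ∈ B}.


A + B = {a + b : a ∈ A, b ∈ B}.
Enumerate all |A|·|B| = 3·2 = 6 pairs (a, b) and collect distinct sums.
a = -8: -8+-5=-13, -8+1=-7
a = 3: 3+-5=-2, 3+1=4
a = 12: 12+-5=7, 12+1=13
Collecting distinct sums: A + B = {-13, -7, -2, 4, 7, 13}
|A + B| = 6

A + B = {-13, -7, -2, 4, 7, 13}


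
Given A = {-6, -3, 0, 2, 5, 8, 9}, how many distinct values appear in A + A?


A + A = {a + a' : a, a' ∈ A}; |A| = 7.
General bounds: 2|A| - 1 ≤ |A + A| ≤ |A|(|A|+1)/2, i.e. 13 ≤ |A + A| ≤ 28.
Lower bound 2|A|-1 is attained iff A is an arithmetic progression.
Enumerate sums a + a' for a ≤ a' (symmetric, so this suffices):
a = -6: -6+-6=-12, -6+-3=-9, -6+0=-6, -6+2=-4, -6+5=-1, -6+8=2, -6+9=3
a = -3: -3+-3=-6, -3+0=-3, -3+2=-1, -3+5=2, -3+8=5, -3+9=6
a = 0: 0+0=0, 0+2=2, 0+5=5, 0+8=8, 0+9=9
a = 2: 2+2=4, 2+5=7, 2+8=10, 2+9=11
a = 5: 5+5=10, 5+8=13, 5+9=14
a = 8: 8+8=16, 8+9=17
a = 9: 9+9=18
Distinct sums: {-12, -9, -6, -4, -3, -1, 0, 2, 3, 4, 5, 6, 7, 8, 9, 10, 11, 13, 14, 16, 17, 18}
|A + A| = 22

|A + A| = 22


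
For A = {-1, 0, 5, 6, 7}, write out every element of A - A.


A - A = {a - a' : a, a' ∈ A}.
Compute a - a' for each ordered pair (a, a'):
a = -1: -1--1=0, -1-0=-1, -1-5=-6, -1-6=-7, -1-7=-8
a = 0: 0--1=1, 0-0=0, 0-5=-5, 0-6=-6, 0-7=-7
a = 5: 5--1=6, 5-0=5, 5-5=0, 5-6=-1, 5-7=-2
a = 6: 6--1=7, 6-0=6, 6-5=1, 6-6=0, 6-7=-1
a = 7: 7--1=8, 7-0=7, 7-5=2, 7-6=1, 7-7=0
Collecting distinct values (and noting 0 appears from a-a):
A - A = {-8, -7, -6, -5, -2, -1, 0, 1, 2, 5, 6, 7, 8}
|A - A| = 13

A - A = {-8, -7, -6, -5, -2, -1, 0, 1, 2, 5, 6, 7, 8}


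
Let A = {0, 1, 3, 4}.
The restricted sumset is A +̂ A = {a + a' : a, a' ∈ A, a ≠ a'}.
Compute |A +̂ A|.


Restricted sumset: A +̂ A = {a + a' : a ∈ A, a' ∈ A, a ≠ a'}.
Equivalently, take A + A and drop any sum 2a that is achievable ONLY as a + a for a ∈ A (i.e. sums representable only with equal summands).
Enumerate pairs (a, a') with a < a' (symmetric, so each unordered pair gives one sum; this covers all a ≠ a'):
  0 + 1 = 1
  0 + 3 = 3
  0 + 4 = 4
  1 + 3 = 4
  1 + 4 = 5
  3 + 4 = 7
Collected distinct sums: {1, 3, 4, 5, 7}
|A +̂ A| = 5
(Reference bound: |A +̂ A| ≥ 2|A| - 3 for |A| ≥ 2, with |A| = 4 giving ≥ 5.)

|A +̂ A| = 5


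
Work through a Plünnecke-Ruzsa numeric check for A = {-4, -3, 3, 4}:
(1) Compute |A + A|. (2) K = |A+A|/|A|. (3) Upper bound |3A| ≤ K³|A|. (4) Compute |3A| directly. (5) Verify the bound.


|A| = 4.
Step 1: Compute A + A by enumerating all 16 pairs.
A + A = {-8, -7, -6, -1, 0, 1, 6, 7, 8}, so |A + A| = 9.
Step 2: Doubling constant K = |A + A|/|A| = 9/4 = 9/4 ≈ 2.2500.
Step 3: Plünnecke-Ruzsa gives |3A| ≤ K³·|A| = (2.2500)³ · 4 ≈ 45.5625.
Step 4: Compute 3A = A + A + A directly by enumerating all triples (a,b,c) ∈ A³; |3A| = 16.
Step 5: Check 16 ≤ 45.5625? Yes ✓.

K = 9/4, Plünnecke-Ruzsa bound K³|A| ≈ 45.5625, |3A| = 16, inequality holds.


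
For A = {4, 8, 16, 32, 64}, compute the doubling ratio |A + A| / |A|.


|A| = 5.
Compute A + A by enumerating all 25 pairs.
A + A = {8, 12, 16, 20, 24, 32, 36, 40, 48, 64, 68, 72, 80, 96, 128}, so |A + A| = 15.
K = |A + A| / |A| = 15/5 = 3/1 ≈ 3.0000.
Reference: AP of size 5 gives K = 9/5 ≈ 1.8000; a fully generic set of size 5 gives K ≈ 3.0000.

|A| = 5, |A + A| = 15, K = 15/5 = 3/1.


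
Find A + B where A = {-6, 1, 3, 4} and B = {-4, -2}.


A + B = {a + b : a ∈ A, b ∈ B}.
Enumerate all |A|·|B| = 4·2 = 8 pairs (a, b) and collect distinct sums.
a = -6: -6+-4=-10, -6+-2=-8
a = 1: 1+-4=-3, 1+-2=-1
a = 3: 3+-4=-1, 3+-2=1
a = 4: 4+-4=0, 4+-2=2
Collecting distinct sums: A + B = {-10, -8, -3, -1, 0, 1, 2}
|A + B| = 7

A + B = {-10, -8, -3, -1, 0, 1, 2}


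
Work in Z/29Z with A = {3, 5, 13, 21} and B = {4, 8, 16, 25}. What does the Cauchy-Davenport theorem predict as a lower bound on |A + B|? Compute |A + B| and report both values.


Cauchy-Davenport: |A + B| ≥ min(p, |A| + |B| - 1) for A, B nonempty in Z/pZ.
|A| = 4, |B| = 4, p = 29.
CD lower bound = min(29, 4 + 4 - 1) = min(29, 7) = 7.
Compute A + B mod 29 directly:
a = 3: 3+4=7, 3+8=11, 3+16=19, 3+25=28
a = 5: 5+4=9, 5+8=13, 5+16=21, 5+25=1
a = 13: 13+4=17, 13+8=21, 13+16=0, 13+25=9
a = 21: 21+4=25, 21+8=0, 21+16=8, 21+25=17
A + B = {0, 1, 7, 8, 9, 11, 13, 17, 19, 21, 25, 28}, so |A + B| = 12.
Verify: 12 ≥ 7? Yes ✓.

CD lower bound = 7, actual |A + B| = 12.


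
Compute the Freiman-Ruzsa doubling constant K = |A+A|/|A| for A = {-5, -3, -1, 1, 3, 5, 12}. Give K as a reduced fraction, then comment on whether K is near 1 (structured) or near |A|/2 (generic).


|A| = 7.
Compute A + A by enumerating all 49 pairs.
A + A = {-10, -8, -6, -4, -2, 0, 2, 4, 6, 7, 8, 9, 10, 11, 13, 15, 17, 24}, so |A + A| = 18.
K = |A + A| / |A| = 18/7 (already in lowest terms) ≈ 2.5714.
Reference: AP of size 7 gives K = 13/7 ≈ 1.8571; a fully generic set of size 7 gives K ≈ 4.0000.

|A| = 7, |A + A| = 18, K = 18/7.


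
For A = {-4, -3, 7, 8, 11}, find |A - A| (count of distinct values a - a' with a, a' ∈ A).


A - A = {a - a' : a, a' ∈ A}; |A| = 5.
Bounds: 2|A|-1 ≤ |A - A| ≤ |A|² - |A| + 1, i.e. 9 ≤ |A - A| ≤ 21.
Note: 0 ∈ A - A always (from a - a). The set is symmetric: if d ∈ A - A then -d ∈ A - A.
Enumerate nonzero differences d = a - a' with a > a' (then include -d):
Positive differences: {1, 3, 4, 10, 11, 12, 14, 15}
Full difference set: {0} ∪ (positive diffs) ∪ (negative diffs).
|A - A| = 1 + 2·8 = 17 (matches direct enumeration: 17).

|A - A| = 17


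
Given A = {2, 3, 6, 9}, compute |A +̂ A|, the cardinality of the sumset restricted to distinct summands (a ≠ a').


Restricted sumset: A +̂ A = {a + a' : a ∈ A, a' ∈ A, a ≠ a'}.
Equivalently, take A + A and drop any sum 2a that is achievable ONLY as a + a for a ∈ A (i.e. sums representable only with equal summands).
Enumerate pairs (a, a') with a < a' (symmetric, so each unordered pair gives one sum; this covers all a ≠ a'):
  2 + 3 = 5
  2 + 6 = 8
  2 + 9 = 11
  3 + 6 = 9
  3 + 9 = 12
  6 + 9 = 15
Collected distinct sums: {5, 8, 9, 11, 12, 15}
|A +̂ A| = 6
(Reference bound: |A +̂ A| ≥ 2|A| - 3 for |A| ≥ 2, with |A| = 4 giving ≥ 5.)

|A +̂ A| = 6


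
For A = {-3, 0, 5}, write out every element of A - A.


A - A = {a - a' : a, a' ∈ A}.
Compute a - a' for each ordered pair (a, a'):
a = -3: -3--3=0, -3-0=-3, -3-5=-8
a = 0: 0--3=3, 0-0=0, 0-5=-5
a = 5: 5--3=8, 5-0=5, 5-5=0
Collecting distinct values (and noting 0 appears from a-a):
A - A = {-8, -5, -3, 0, 3, 5, 8}
|A - A| = 7

A - A = {-8, -5, -3, 0, 3, 5, 8}


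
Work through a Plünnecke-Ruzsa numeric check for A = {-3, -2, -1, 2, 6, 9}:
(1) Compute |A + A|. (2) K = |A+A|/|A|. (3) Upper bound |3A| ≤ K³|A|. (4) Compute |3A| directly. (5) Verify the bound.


|A| = 6.
Step 1: Compute A + A by enumerating all 36 pairs.
A + A = {-6, -5, -4, -3, -2, -1, 0, 1, 3, 4, 5, 6, 7, 8, 11, 12, 15, 18}, so |A + A| = 18.
Step 2: Doubling constant K = |A + A|/|A| = 18/6 = 18/6 ≈ 3.0000.
Step 3: Plünnecke-Ruzsa gives |3A| ≤ K³·|A| = (3.0000)³ · 6 ≈ 162.0000.
Step 4: Compute 3A = A + A + A directly by enumerating all triples (a,b,c) ∈ A³; |3A| = 32.
Step 5: Check 32 ≤ 162.0000? Yes ✓.

K = 18/6, Plünnecke-Ruzsa bound K³|A| ≈ 162.0000, |3A| = 32, inequality holds.


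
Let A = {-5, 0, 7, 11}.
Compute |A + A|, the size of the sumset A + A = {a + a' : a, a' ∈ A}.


A + A = {a + a' : a, a' ∈ A}; |A| = 4.
General bounds: 2|A| - 1 ≤ |A + A| ≤ |A|(|A|+1)/2, i.e. 7 ≤ |A + A| ≤ 10.
Lower bound 2|A|-1 is attained iff A is an arithmetic progression.
Enumerate sums a + a' for a ≤ a' (symmetric, so this suffices):
a = -5: -5+-5=-10, -5+0=-5, -5+7=2, -5+11=6
a = 0: 0+0=0, 0+7=7, 0+11=11
a = 7: 7+7=14, 7+11=18
a = 11: 11+11=22
Distinct sums: {-10, -5, 0, 2, 6, 7, 11, 14, 18, 22}
|A + A| = 10

|A + A| = 10


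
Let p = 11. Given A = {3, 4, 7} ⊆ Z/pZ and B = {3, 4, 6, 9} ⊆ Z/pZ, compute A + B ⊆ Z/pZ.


Work in Z/11Z: reduce every sum a + b modulo 11.
Enumerate all 12 pairs:
a = 3: 3+3=6, 3+4=7, 3+6=9, 3+9=1
a = 4: 4+3=7, 4+4=8, 4+6=10, 4+9=2
a = 7: 7+3=10, 7+4=0, 7+6=2, 7+9=5
Distinct residues collected: {0, 1, 2, 5, 6, 7, 8, 9, 10}
|A + B| = 9 (out of 11 total residues).

A + B = {0, 1, 2, 5, 6, 7, 8, 9, 10}


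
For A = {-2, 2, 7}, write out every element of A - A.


A - A = {a - a' : a, a' ∈ A}.
Compute a - a' for each ordered pair (a, a'):
a = -2: -2--2=0, -2-2=-4, -2-7=-9
a = 2: 2--2=4, 2-2=0, 2-7=-5
a = 7: 7--2=9, 7-2=5, 7-7=0
Collecting distinct values (and noting 0 appears from a-a):
A - A = {-9, -5, -4, 0, 4, 5, 9}
|A - A| = 7

A - A = {-9, -5, -4, 0, 4, 5, 9}


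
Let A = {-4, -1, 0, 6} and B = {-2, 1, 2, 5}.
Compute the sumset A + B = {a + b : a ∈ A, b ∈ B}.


A + B = {a + b : a ∈ A, b ∈ B}.
Enumerate all |A|·|B| = 4·4 = 16 pairs (a, b) and collect distinct sums.
a = -4: -4+-2=-6, -4+1=-3, -4+2=-2, -4+5=1
a = -1: -1+-2=-3, -1+1=0, -1+2=1, -1+5=4
a = 0: 0+-2=-2, 0+1=1, 0+2=2, 0+5=5
a = 6: 6+-2=4, 6+1=7, 6+2=8, 6+5=11
Collecting distinct sums: A + B = {-6, -3, -2, 0, 1, 2, 4, 5, 7, 8, 11}
|A + B| = 11

A + B = {-6, -3, -2, 0, 1, 2, 4, 5, 7, 8, 11}


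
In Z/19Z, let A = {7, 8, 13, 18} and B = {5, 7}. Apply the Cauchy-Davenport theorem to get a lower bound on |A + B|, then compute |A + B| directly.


Cauchy-Davenport: |A + B| ≥ min(p, |A| + |B| - 1) for A, B nonempty in Z/pZ.
|A| = 4, |B| = 2, p = 19.
CD lower bound = min(19, 4 + 2 - 1) = min(19, 5) = 5.
Compute A + B mod 19 directly:
a = 7: 7+5=12, 7+7=14
a = 8: 8+5=13, 8+7=15
a = 13: 13+5=18, 13+7=1
a = 18: 18+5=4, 18+7=6
A + B = {1, 4, 6, 12, 13, 14, 15, 18}, so |A + B| = 8.
Verify: 8 ≥ 5? Yes ✓.

CD lower bound = 5, actual |A + B| = 8.


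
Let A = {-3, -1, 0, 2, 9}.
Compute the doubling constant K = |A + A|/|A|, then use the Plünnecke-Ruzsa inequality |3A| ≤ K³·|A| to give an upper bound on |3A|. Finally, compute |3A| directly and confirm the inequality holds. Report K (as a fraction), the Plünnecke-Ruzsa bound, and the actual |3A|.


|A| = 5.
Step 1: Compute A + A by enumerating all 25 pairs.
A + A = {-6, -4, -3, -2, -1, 0, 1, 2, 4, 6, 8, 9, 11, 18}, so |A + A| = 14.
Step 2: Doubling constant K = |A + A|/|A| = 14/5 = 14/5 ≈ 2.8000.
Step 3: Plünnecke-Ruzsa gives |3A| ≤ K³·|A| = (2.8000)³ · 5 ≈ 109.7600.
Step 4: Compute 3A = A + A + A directly by enumerating all triples (a,b,c) ∈ A³; |3A| = 26.
Step 5: Check 26 ≤ 109.7600? Yes ✓.

K = 14/5, Plünnecke-Ruzsa bound K³|A| ≈ 109.7600, |3A| = 26, inequality holds.


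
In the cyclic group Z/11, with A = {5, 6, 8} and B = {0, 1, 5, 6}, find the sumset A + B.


Work in Z/11Z: reduce every sum a + b modulo 11.
Enumerate all 12 pairs:
a = 5: 5+0=5, 5+1=6, 5+5=10, 5+6=0
a = 6: 6+0=6, 6+1=7, 6+5=0, 6+6=1
a = 8: 8+0=8, 8+1=9, 8+5=2, 8+6=3
Distinct residues collected: {0, 1, 2, 3, 5, 6, 7, 8, 9, 10}
|A + B| = 10 (out of 11 total residues).

A + B = {0, 1, 2, 3, 5, 6, 7, 8, 9, 10}


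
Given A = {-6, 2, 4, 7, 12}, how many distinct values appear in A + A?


A + A = {a + a' : a, a' ∈ A}; |A| = 5.
General bounds: 2|A| - 1 ≤ |A + A| ≤ |A|(|A|+1)/2, i.e. 9 ≤ |A + A| ≤ 15.
Lower bound 2|A|-1 is attained iff A is an arithmetic progression.
Enumerate sums a + a' for a ≤ a' (symmetric, so this suffices):
a = -6: -6+-6=-12, -6+2=-4, -6+4=-2, -6+7=1, -6+12=6
a = 2: 2+2=4, 2+4=6, 2+7=9, 2+12=14
a = 4: 4+4=8, 4+7=11, 4+12=16
a = 7: 7+7=14, 7+12=19
a = 12: 12+12=24
Distinct sums: {-12, -4, -2, 1, 4, 6, 8, 9, 11, 14, 16, 19, 24}
|A + A| = 13

|A + A| = 13


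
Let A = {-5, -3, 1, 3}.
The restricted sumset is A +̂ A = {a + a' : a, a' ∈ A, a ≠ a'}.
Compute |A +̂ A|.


Restricted sumset: A +̂ A = {a + a' : a ∈ A, a' ∈ A, a ≠ a'}.
Equivalently, take A + A and drop any sum 2a that is achievable ONLY as a + a for a ∈ A (i.e. sums representable only with equal summands).
Enumerate pairs (a, a') with a < a' (symmetric, so each unordered pair gives one sum; this covers all a ≠ a'):
  -5 + -3 = -8
  -5 + 1 = -4
  -5 + 3 = -2
  -3 + 1 = -2
  -3 + 3 = 0
  1 + 3 = 4
Collected distinct sums: {-8, -4, -2, 0, 4}
|A +̂ A| = 5
(Reference bound: |A +̂ A| ≥ 2|A| - 3 for |A| ≥ 2, with |A| = 4 giving ≥ 5.)

|A +̂ A| = 5


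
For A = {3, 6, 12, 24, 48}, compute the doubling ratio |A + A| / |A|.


|A| = 5.
Compute A + A by enumerating all 25 pairs.
A + A = {6, 9, 12, 15, 18, 24, 27, 30, 36, 48, 51, 54, 60, 72, 96}, so |A + A| = 15.
K = |A + A| / |A| = 15/5 = 3/1 ≈ 3.0000.
Reference: AP of size 5 gives K = 9/5 ≈ 1.8000; a fully generic set of size 5 gives K ≈ 3.0000.

|A| = 5, |A + A| = 15, K = 15/5 = 3/1.


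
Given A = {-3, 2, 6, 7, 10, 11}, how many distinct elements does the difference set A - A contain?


A - A = {a - a' : a, a' ∈ A}; |A| = 6.
Bounds: 2|A|-1 ≤ |A - A| ≤ |A|² - |A| + 1, i.e. 11 ≤ |A - A| ≤ 31.
Note: 0 ∈ A - A always (from a - a). The set is symmetric: if d ∈ A - A then -d ∈ A - A.
Enumerate nonzero differences d = a - a' with a > a' (then include -d):
Positive differences: {1, 3, 4, 5, 8, 9, 10, 13, 14}
Full difference set: {0} ∪ (positive diffs) ∪ (negative diffs).
|A - A| = 1 + 2·9 = 19 (matches direct enumeration: 19).

|A - A| = 19


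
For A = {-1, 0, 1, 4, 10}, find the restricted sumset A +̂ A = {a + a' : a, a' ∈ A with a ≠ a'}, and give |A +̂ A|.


Restricted sumset: A +̂ A = {a + a' : a ∈ A, a' ∈ A, a ≠ a'}.
Equivalently, take A + A and drop any sum 2a that is achievable ONLY as a + a for a ∈ A (i.e. sums representable only with equal summands).
Enumerate pairs (a, a') with a < a' (symmetric, so each unordered pair gives one sum; this covers all a ≠ a'):
  -1 + 0 = -1
  -1 + 1 = 0
  -1 + 4 = 3
  -1 + 10 = 9
  0 + 1 = 1
  0 + 4 = 4
  0 + 10 = 10
  1 + 4 = 5
  1 + 10 = 11
  4 + 10 = 14
Collected distinct sums: {-1, 0, 1, 3, 4, 5, 9, 10, 11, 14}
|A +̂ A| = 10
(Reference bound: |A +̂ A| ≥ 2|A| - 3 for |A| ≥ 2, with |A| = 5 giving ≥ 7.)

|A +̂ A| = 10


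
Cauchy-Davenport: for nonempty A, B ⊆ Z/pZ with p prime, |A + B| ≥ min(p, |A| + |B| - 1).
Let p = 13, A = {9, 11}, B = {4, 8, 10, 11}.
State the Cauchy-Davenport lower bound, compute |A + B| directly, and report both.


Cauchy-Davenport: |A + B| ≥ min(p, |A| + |B| - 1) for A, B nonempty in Z/pZ.
|A| = 2, |B| = 4, p = 13.
CD lower bound = min(13, 2 + 4 - 1) = min(13, 5) = 5.
Compute A + B mod 13 directly:
a = 9: 9+4=0, 9+8=4, 9+10=6, 9+11=7
a = 11: 11+4=2, 11+8=6, 11+10=8, 11+11=9
A + B = {0, 2, 4, 6, 7, 8, 9}, so |A + B| = 7.
Verify: 7 ≥ 5? Yes ✓.

CD lower bound = 5, actual |A + B| = 7.


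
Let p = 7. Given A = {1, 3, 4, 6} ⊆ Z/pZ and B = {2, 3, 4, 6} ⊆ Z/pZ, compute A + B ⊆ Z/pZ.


Work in Z/7Z: reduce every sum a + b modulo 7.
Enumerate all 16 pairs:
a = 1: 1+2=3, 1+3=4, 1+4=5, 1+6=0
a = 3: 3+2=5, 3+3=6, 3+4=0, 3+6=2
a = 4: 4+2=6, 4+3=0, 4+4=1, 4+6=3
a = 6: 6+2=1, 6+3=2, 6+4=3, 6+6=5
Distinct residues collected: {0, 1, 2, 3, 4, 5, 6}
|A + B| = 7 (out of 7 total residues).

A + B = {0, 1, 2, 3, 4, 5, 6}


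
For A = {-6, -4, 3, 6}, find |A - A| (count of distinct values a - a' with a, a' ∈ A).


A - A = {a - a' : a, a' ∈ A}; |A| = 4.
Bounds: 2|A|-1 ≤ |A - A| ≤ |A|² - |A| + 1, i.e. 7 ≤ |A - A| ≤ 13.
Note: 0 ∈ A - A always (from a - a). The set is symmetric: if d ∈ A - A then -d ∈ A - A.
Enumerate nonzero differences d = a - a' with a > a' (then include -d):
Positive differences: {2, 3, 7, 9, 10, 12}
Full difference set: {0} ∪ (positive diffs) ∪ (negative diffs).
|A - A| = 1 + 2·6 = 13 (matches direct enumeration: 13).

|A - A| = 13


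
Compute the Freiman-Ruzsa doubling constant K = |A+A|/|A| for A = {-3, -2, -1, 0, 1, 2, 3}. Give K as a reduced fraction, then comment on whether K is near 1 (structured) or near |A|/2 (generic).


|A| = 7.
Compute A + A by enumerating all 49 pairs.
A + A = {-6, -5, -4, -3, -2, -1, 0, 1, 2, 3, 4, 5, 6}, so |A + A| = 13.
K = |A + A| / |A| = 13/7 (already in lowest terms) ≈ 1.8571.
Reference: AP of size 7 gives K = 13/7 ≈ 1.8571; a fully generic set of size 7 gives K ≈ 4.0000.

|A| = 7, |A + A| = 13, K = 13/7.


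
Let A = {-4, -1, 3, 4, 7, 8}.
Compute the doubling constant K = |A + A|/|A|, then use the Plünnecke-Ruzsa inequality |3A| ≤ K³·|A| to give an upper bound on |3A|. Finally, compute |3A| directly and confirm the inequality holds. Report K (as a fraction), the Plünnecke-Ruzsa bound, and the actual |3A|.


|A| = 6.
Step 1: Compute A + A by enumerating all 36 pairs.
A + A = {-8, -5, -2, -1, 0, 2, 3, 4, 6, 7, 8, 10, 11, 12, 14, 15, 16}, so |A + A| = 17.
Step 2: Doubling constant K = |A + A|/|A| = 17/6 = 17/6 ≈ 2.8333.
Step 3: Plünnecke-Ruzsa gives |3A| ≤ K³·|A| = (2.8333)³ · 6 ≈ 136.4722.
Step 4: Compute 3A = A + A + A directly by enumerating all triples (a,b,c) ∈ A³; |3A| = 33.
Step 5: Check 33 ≤ 136.4722? Yes ✓.

K = 17/6, Plünnecke-Ruzsa bound K³|A| ≈ 136.4722, |3A| = 33, inequality holds.


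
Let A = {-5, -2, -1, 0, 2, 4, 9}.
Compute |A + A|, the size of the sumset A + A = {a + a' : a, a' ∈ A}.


A + A = {a + a' : a, a' ∈ A}; |A| = 7.
General bounds: 2|A| - 1 ≤ |A + A| ≤ |A|(|A|+1)/2, i.e. 13 ≤ |A + A| ≤ 28.
Lower bound 2|A|-1 is attained iff A is an arithmetic progression.
Enumerate sums a + a' for a ≤ a' (symmetric, so this suffices):
a = -5: -5+-5=-10, -5+-2=-7, -5+-1=-6, -5+0=-5, -5+2=-3, -5+4=-1, -5+9=4
a = -2: -2+-2=-4, -2+-1=-3, -2+0=-2, -2+2=0, -2+4=2, -2+9=7
a = -1: -1+-1=-2, -1+0=-1, -1+2=1, -1+4=3, -1+9=8
a = 0: 0+0=0, 0+2=2, 0+4=4, 0+9=9
a = 2: 2+2=4, 2+4=6, 2+9=11
a = 4: 4+4=8, 4+9=13
a = 9: 9+9=18
Distinct sums: {-10, -7, -6, -5, -4, -3, -2, -1, 0, 1, 2, 3, 4, 6, 7, 8, 9, 11, 13, 18}
|A + A| = 20

|A + A| = 20


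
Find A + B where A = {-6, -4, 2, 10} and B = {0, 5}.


A + B = {a + b : a ∈ A, b ∈ B}.
Enumerate all |A|·|B| = 4·2 = 8 pairs (a, b) and collect distinct sums.
a = -6: -6+0=-6, -6+5=-1
a = -4: -4+0=-4, -4+5=1
a = 2: 2+0=2, 2+5=7
a = 10: 10+0=10, 10+5=15
Collecting distinct sums: A + B = {-6, -4, -1, 1, 2, 7, 10, 15}
|A + B| = 8

A + B = {-6, -4, -1, 1, 2, 7, 10, 15}


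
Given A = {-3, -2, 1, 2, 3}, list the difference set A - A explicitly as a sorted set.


A - A = {a - a' : a, a' ∈ A}.
Compute a - a' for each ordered pair (a, a'):
a = -3: -3--3=0, -3--2=-1, -3-1=-4, -3-2=-5, -3-3=-6
a = -2: -2--3=1, -2--2=0, -2-1=-3, -2-2=-4, -2-3=-5
a = 1: 1--3=4, 1--2=3, 1-1=0, 1-2=-1, 1-3=-2
a = 2: 2--3=5, 2--2=4, 2-1=1, 2-2=0, 2-3=-1
a = 3: 3--3=6, 3--2=5, 3-1=2, 3-2=1, 3-3=0
Collecting distinct values (and noting 0 appears from a-a):
A - A = {-6, -5, -4, -3, -2, -1, 0, 1, 2, 3, 4, 5, 6}
|A - A| = 13

A - A = {-6, -5, -4, -3, -2, -1, 0, 1, 2, 3, 4, 5, 6}


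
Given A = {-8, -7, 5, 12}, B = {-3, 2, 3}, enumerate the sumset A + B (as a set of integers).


A + B = {a + b : a ∈ A, b ∈ B}.
Enumerate all |A|·|B| = 4·3 = 12 pairs (a, b) and collect distinct sums.
a = -8: -8+-3=-11, -8+2=-6, -8+3=-5
a = -7: -7+-3=-10, -7+2=-5, -7+3=-4
a = 5: 5+-3=2, 5+2=7, 5+3=8
a = 12: 12+-3=9, 12+2=14, 12+3=15
Collecting distinct sums: A + B = {-11, -10, -6, -5, -4, 2, 7, 8, 9, 14, 15}
|A + B| = 11

A + B = {-11, -10, -6, -5, -4, 2, 7, 8, 9, 14, 15}


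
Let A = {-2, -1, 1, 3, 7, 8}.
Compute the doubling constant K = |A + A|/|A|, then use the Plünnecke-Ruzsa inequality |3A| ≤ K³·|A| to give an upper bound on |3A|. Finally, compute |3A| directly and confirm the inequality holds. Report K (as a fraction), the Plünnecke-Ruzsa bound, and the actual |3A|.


|A| = 6.
Step 1: Compute A + A by enumerating all 36 pairs.
A + A = {-4, -3, -2, -1, 0, 1, 2, 4, 5, 6, 7, 8, 9, 10, 11, 14, 15, 16}, so |A + A| = 18.
Step 2: Doubling constant K = |A + A|/|A| = 18/6 = 18/6 ≈ 3.0000.
Step 3: Plünnecke-Ruzsa gives |3A| ≤ K³·|A| = (3.0000)³ · 6 ≈ 162.0000.
Step 4: Compute 3A = A + A + A directly by enumerating all triples (a,b,c) ∈ A³; |3A| = 30.
Step 5: Check 30 ≤ 162.0000? Yes ✓.

K = 18/6, Plünnecke-Ruzsa bound K³|A| ≈ 162.0000, |3A| = 30, inequality holds.


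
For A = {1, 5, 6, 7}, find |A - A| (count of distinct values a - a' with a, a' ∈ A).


A - A = {a - a' : a, a' ∈ A}; |A| = 4.
Bounds: 2|A|-1 ≤ |A - A| ≤ |A|² - |A| + 1, i.e. 7 ≤ |A - A| ≤ 13.
Note: 0 ∈ A - A always (from a - a). The set is symmetric: if d ∈ A - A then -d ∈ A - A.
Enumerate nonzero differences d = a - a' with a > a' (then include -d):
Positive differences: {1, 2, 4, 5, 6}
Full difference set: {0} ∪ (positive diffs) ∪ (negative diffs).
|A - A| = 1 + 2·5 = 11 (matches direct enumeration: 11).

|A - A| = 11


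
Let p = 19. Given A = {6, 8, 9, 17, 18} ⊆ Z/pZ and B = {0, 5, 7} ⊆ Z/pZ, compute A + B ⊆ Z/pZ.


Work in Z/19Z: reduce every sum a + b modulo 19.
Enumerate all 15 pairs:
a = 6: 6+0=6, 6+5=11, 6+7=13
a = 8: 8+0=8, 8+5=13, 8+7=15
a = 9: 9+0=9, 9+5=14, 9+7=16
a = 17: 17+0=17, 17+5=3, 17+7=5
a = 18: 18+0=18, 18+5=4, 18+7=6
Distinct residues collected: {3, 4, 5, 6, 8, 9, 11, 13, 14, 15, 16, 17, 18}
|A + B| = 13 (out of 19 total residues).

A + B = {3, 4, 5, 6, 8, 9, 11, 13, 14, 15, 16, 17, 18}


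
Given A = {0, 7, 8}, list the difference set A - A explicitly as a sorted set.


A - A = {a - a' : a, a' ∈ A}.
Compute a - a' for each ordered pair (a, a'):
a = 0: 0-0=0, 0-7=-7, 0-8=-8
a = 7: 7-0=7, 7-7=0, 7-8=-1
a = 8: 8-0=8, 8-7=1, 8-8=0
Collecting distinct values (and noting 0 appears from a-a):
A - A = {-8, -7, -1, 0, 1, 7, 8}
|A - A| = 7

A - A = {-8, -7, -1, 0, 1, 7, 8}


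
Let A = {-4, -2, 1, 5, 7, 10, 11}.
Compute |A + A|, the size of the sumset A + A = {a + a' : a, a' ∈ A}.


A + A = {a + a' : a, a' ∈ A}; |A| = 7.
General bounds: 2|A| - 1 ≤ |A + A| ≤ |A|(|A|+1)/2, i.e. 13 ≤ |A + A| ≤ 28.
Lower bound 2|A|-1 is attained iff A is an arithmetic progression.
Enumerate sums a + a' for a ≤ a' (symmetric, so this suffices):
a = -4: -4+-4=-8, -4+-2=-6, -4+1=-3, -4+5=1, -4+7=3, -4+10=6, -4+11=7
a = -2: -2+-2=-4, -2+1=-1, -2+5=3, -2+7=5, -2+10=8, -2+11=9
a = 1: 1+1=2, 1+5=6, 1+7=8, 1+10=11, 1+11=12
a = 5: 5+5=10, 5+7=12, 5+10=15, 5+11=16
a = 7: 7+7=14, 7+10=17, 7+11=18
a = 10: 10+10=20, 10+11=21
a = 11: 11+11=22
Distinct sums: {-8, -6, -4, -3, -1, 1, 2, 3, 5, 6, 7, 8, 9, 10, 11, 12, 14, 15, 16, 17, 18, 20, 21, 22}
|A + A| = 24

|A + A| = 24


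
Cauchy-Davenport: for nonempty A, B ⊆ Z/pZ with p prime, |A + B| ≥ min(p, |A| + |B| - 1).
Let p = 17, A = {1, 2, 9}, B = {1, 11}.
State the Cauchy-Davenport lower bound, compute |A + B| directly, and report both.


Cauchy-Davenport: |A + B| ≥ min(p, |A| + |B| - 1) for A, B nonempty in Z/pZ.
|A| = 3, |B| = 2, p = 17.
CD lower bound = min(17, 3 + 2 - 1) = min(17, 4) = 4.
Compute A + B mod 17 directly:
a = 1: 1+1=2, 1+11=12
a = 2: 2+1=3, 2+11=13
a = 9: 9+1=10, 9+11=3
A + B = {2, 3, 10, 12, 13}, so |A + B| = 5.
Verify: 5 ≥ 4? Yes ✓.

CD lower bound = 4, actual |A + B| = 5.


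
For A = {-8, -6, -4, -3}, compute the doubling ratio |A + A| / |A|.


|A| = 4.
Compute A + A by enumerating all 16 pairs.
A + A = {-16, -14, -12, -11, -10, -9, -8, -7, -6}, so |A + A| = 9.
K = |A + A| / |A| = 9/4 (already in lowest terms) ≈ 2.2500.
Reference: AP of size 4 gives K = 7/4 ≈ 1.7500; a fully generic set of size 4 gives K ≈ 2.5000.

|A| = 4, |A + A| = 9, K = 9/4.


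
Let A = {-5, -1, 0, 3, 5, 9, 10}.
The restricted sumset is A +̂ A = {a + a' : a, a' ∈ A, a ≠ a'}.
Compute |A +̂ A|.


Restricted sumset: A +̂ A = {a + a' : a ∈ A, a' ∈ A, a ≠ a'}.
Equivalently, take A + A and drop any sum 2a that is achievable ONLY as a + a for a ∈ A (i.e. sums representable only with equal summands).
Enumerate pairs (a, a') with a < a' (symmetric, so each unordered pair gives one sum; this covers all a ≠ a'):
  -5 + -1 = -6
  -5 + 0 = -5
  -5 + 3 = -2
  -5 + 5 = 0
  -5 + 9 = 4
  -5 + 10 = 5
  -1 + 0 = -1
  -1 + 3 = 2
  -1 + 5 = 4
  -1 + 9 = 8
  -1 + 10 = 9
  0 + 3 = 3
  0 + 5 = 5
  0 + 9 = 9
  0 + 10 = 10
  3 + 5 = 8
  3 + 9 = 12
  3 + 10 = 13
  5 + 9 = 14
  5 + 10 = 15
  9 + 10 = 19
Collected distinct sums: {-6, -5, -2, -1, 0, 2, 3, 4, 5, 8, 9, 10, 12, 13, 14, 15, 19}
|A +̂ A| = 17
(Reference bound: |A +̂ A| ≥ 2|A| - 3 for |A| ≥ 2, with |A| = 7 giving ≥ 11.)

|A +̂ A| = 17


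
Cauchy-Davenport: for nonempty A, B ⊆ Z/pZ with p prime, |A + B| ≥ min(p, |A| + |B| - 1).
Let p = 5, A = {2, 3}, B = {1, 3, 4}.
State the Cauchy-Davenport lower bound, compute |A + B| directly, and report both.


Cauchy-Davenport: |A + B| ≥ min(p, |A| + |B| - 1) for A, B nonempty in Z/pZ.
|A| = 2, |B| = 3, p = 5.
CD lower bound = min(5, 2 + 3 - 1) = min(5, 4) = 4.
Compute A + B mod 5 directly:
a = 2: 2+1=3, 2+3=0, 2+4=1
a = 3: 3+1=4, 3+3=1, 3+4=2
A + B = {0, 1, 2, 3, 4}, so |A + B| = 5.
Verify: 5 ≥ 4? Yes ✓.

CD lower bound = 4, actual |A + B| = 5.


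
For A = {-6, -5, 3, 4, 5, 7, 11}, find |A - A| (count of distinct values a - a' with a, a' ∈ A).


A - A = {a - a' : a, a' ∈ A}; |A| = 7.
Bounds: 2|A|-1 ≤ |A - A| ≤ |A|² - |A| + 1, i.e. 13 ≤ |A - A| ≤ 43.
Note: 0 ∈ A - A always (from a - a). The set is symmetric: if d ∈ A - A then -d ∈ A - A.
Enumerate nonzero differences d = a - a' with a > a' (then include -d):
Positive differences: {1, 2, 3, 4, 6, 7, 8, 9, 10, 11, 12, 13, 16, 17}
Full difference set: {0} ∪ (positive diffs) ∪ (negative diffs).
|A - A| = 1 + 2·14 = 29 (matches direct enumeration: 29).

|A - A| = 29


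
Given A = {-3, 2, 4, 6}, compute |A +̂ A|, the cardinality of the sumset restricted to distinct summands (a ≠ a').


Restricted sumset: A +̂ A = {a + a' : a ∈ A, a' ∈ A, a ≠ a'}.
Equivalently, take A + A and drop any sum 2a that is achievable ONLY as a + a for a ∈ A (i.e. sums representable only with equal summands).
Enumerate pairs (a, a') with a < a' (symmetric, so each unordered pair gives one sum; this covers all a ≠ a'):
  -3 + 2 = -1
  -3 + 4 = 1
  -3 + 6 = 3
  2 + 4 = 6
  2 + 6 = 8
  4 + 6 = 10
Collected distinct sums: {-1, 1, 3, 6, 8, 10}
|A +̂ A| = 6
(Reference bound: |A +̂ A| ≥ 2|A| - 3 for |A| ≥ 2, with |A| = 4 giving ≥ 5.)

|A +̂ A| = 6
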